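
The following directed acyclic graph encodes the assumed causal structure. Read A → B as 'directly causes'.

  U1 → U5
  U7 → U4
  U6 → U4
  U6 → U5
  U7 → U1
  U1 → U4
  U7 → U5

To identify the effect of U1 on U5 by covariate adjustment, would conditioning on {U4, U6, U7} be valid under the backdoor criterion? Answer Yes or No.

No

Backdoor paths from U1 to U5 (paths whose first edge points into U1):
  P1: U1 <- U7 -> U5
  P2: U1 <- U7 -> U4 <- U6 -> U5
Condition 1 (no descendant of U1 in the set): FAILS — U4 is a descendant of U1.
Condition 2 (every backdoor path blocked by {U4, U6, U7}):
  P1: blocked at fork node U7 ∈ conditioning set.
  P2: blocked at fork node U7 ∈ conditioning set.
{U4, U6, U7} does not satisfy the backdoor criterion.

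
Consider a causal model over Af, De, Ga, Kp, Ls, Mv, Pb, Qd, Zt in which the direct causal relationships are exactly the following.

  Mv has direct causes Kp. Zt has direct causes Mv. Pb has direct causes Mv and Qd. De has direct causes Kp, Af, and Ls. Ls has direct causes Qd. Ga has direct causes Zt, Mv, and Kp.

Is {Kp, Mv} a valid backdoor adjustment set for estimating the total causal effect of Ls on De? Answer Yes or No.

Backdoor paths from Ls to De (paths whose first edge points into Ls):
  P1: Ls <- Qd -> Pb <- Mv <- Kp -> De
  P2: Ls <- Qd -> Pb <- Mv -> Zt -> Ga <- Kp -> De
  P3: Ls <- Qd -> Pb <- Mv -> Ga <- Kp -> De
Condition 1 (no descendant of Ls in the set): holds — descendants of Ls are {De}; none are in {Kp, Mv}.
Condition 2 (every backdoor path blocked by {Kp, Mv}):
  P1: blocked at collider Pb (neither it nor any descendant is in the conditioning set).
  P2: blocked at collider Pb (neither it nor any descendant is in the conditioning set).
  P3: blocked at collider Pb (neither it nor any descendant is in the conditioning set).
{Kp, Mv} satisfies the backdoor criterion.

Yes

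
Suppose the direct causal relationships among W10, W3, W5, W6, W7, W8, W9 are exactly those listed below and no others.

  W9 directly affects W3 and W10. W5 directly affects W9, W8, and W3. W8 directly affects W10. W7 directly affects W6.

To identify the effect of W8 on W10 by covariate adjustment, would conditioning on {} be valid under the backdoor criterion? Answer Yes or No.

No

Backdoor paths from W8 to W10 (paths whose first edge points into W8):
  P1: W8 <- W5 -> W9 -> W10
  P2: W8 <- W5 -> W3 <- W9 -> W10
Condition 1 (no descendant of W8 in the set): holds — descendants of W8 are {W10}; none are in {}.
Condition 2 (every backdoor path blocked by {}):
  P1: open — no interior node is in the conditioning set.
  P2: blocked at collider W3 (neither it nor any descendant is in the conditioning set).
{} does not satisfy the backdoor criterion.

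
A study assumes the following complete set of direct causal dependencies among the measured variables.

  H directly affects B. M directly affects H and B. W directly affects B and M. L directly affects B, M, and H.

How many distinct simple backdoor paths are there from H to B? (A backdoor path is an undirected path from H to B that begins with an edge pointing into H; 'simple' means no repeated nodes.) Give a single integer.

A backdoor path from H to B is any simple undirected path whose first edge points into H (i.e. leaves H via a parent).
Parents of H: {L, M}.
Enumerating:
  P1: H <- L -> M <- W -> B
  P2: H <- L -> M -> B
  P3: H <- L -> B
  P4: H <- M <- L -> B
  P5: H <- M <- W -> B
  P6: H <- M -> B
That exhausts the simple backdoor paths. Count: 6.

6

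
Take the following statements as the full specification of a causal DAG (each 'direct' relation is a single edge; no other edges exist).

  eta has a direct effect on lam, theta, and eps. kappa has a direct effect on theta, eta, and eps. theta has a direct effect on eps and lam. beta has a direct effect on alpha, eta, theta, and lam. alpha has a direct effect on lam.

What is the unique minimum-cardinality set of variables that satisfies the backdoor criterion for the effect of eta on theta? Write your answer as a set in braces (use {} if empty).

Variables eligible for adjustment (non-descendants of eta, excluding eta and theta): {alpha, beta, kappa}.
Backdoor paths from eta to theta:
  P1: eta <- kappa -> theta
  P2: eta <- kappa -> eps <- theta
  P3: eta <- beta -> alpha -> lam <- theta
  P4: eta <- beta -> theta
  P5: eta <- beta -> lam <- theta
The empty set is not sufficient: P1 (eta <- kappa -> theta) has no collider blocking it and no conditioned non-collider, so it is open.
Try {beta, kappa}:
  P1: blocked at fork node kappa ∈ conditioning set.
  P2: blocked at fork node kappa ∈ conditioning set.
  P3: blocked at fork node beta ∈ conditioning set.
  P4: blocked at fork node beta ∈ conditioning set.
  P5: blocked at fork node beta ∈ conditioning set.
{beta, kappa} contains no descendant of eta and blocks every backdoor path.
Every element of {beta, kappa} is needed (dropping beta leaves P4 open; dropping kappa leaves P1 open), so no proper subset is valid.
Among all size-2 subsets of the eligible variables, only {beta, kappa} blocks every backdoor path, so it is the unique smallest valid adjustment set.

{beta, kappa}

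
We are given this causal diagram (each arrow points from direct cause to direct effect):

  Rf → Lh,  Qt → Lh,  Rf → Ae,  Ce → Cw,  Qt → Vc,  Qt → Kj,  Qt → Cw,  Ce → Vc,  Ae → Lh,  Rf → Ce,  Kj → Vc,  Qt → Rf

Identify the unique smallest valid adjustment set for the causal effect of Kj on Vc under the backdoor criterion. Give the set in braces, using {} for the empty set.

Variables eligible for adjustment (non-descendants of Kj, excluding Kj and Vc): {Ae, Ce, Cw, Lh, Qt, Rf}.
Backdoor paths from Kj to Vc:
  P1: Kj <- Qt -> Rf -> Ce -> Vc
  P2: Kj <- Qt -> Cw <- Ce -> Vc
  P3: Kj <- Qt -> Vc
  P4: Kj <- Qt -> Lh <- Rf -> Ce -> Vc
  P5: Kj <- Qt -> Lh <- Ae <- Rf -> Ce -> Vc
The empty set is not sufficient: P1 (Kj <- Qt -> Rf -> Ce -> Vc) has no collider blocking it and no conditioned non-collider, so it is open.
Try {Qt}:
  P1: blocked at fork node Qt ∈ conditioning set.
  P2: blocked at fork node Qt ∈ conditioning set.
  P3: blocked at fork node Qt ∈ conditioning set.
  P4: blocked at fork node Qt ∈ conditioning set.
  P5: blocked at fork node Qt ∈ conditioning set.
{Qt} contains no descendant of Kj and blocks every backdoor path.
No other singleton works — e.g. {Rf} leaves P3 open — so {Qt} is the unique smallest valid adjustment set.

{Qt}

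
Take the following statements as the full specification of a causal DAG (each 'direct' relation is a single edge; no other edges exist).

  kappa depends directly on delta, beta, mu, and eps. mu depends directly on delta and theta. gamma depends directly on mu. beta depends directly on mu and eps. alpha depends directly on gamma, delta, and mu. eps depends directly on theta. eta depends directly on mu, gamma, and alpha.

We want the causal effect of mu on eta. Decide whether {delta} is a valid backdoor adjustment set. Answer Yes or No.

Backdoor paths from mu to eta (paths whose first edge points into mu):
  P1: mu <- delta -> alpha <- gamma -> eta
  P2: mu <- delta -> alpha -> eta
  P3: mu <- theta -> eps -> beta -> kappa <- delta -> alpha <- gamma -> eta
  P4: mu <- theta -> eps -> beta -> kappa <- delta -> alpha -> eta
  P5: mu <- theta -> eps -> kappa <- delta -> alpha <- gamma -> eta
  P6: mu <- theta -> eps -> kappa <- delta -> alpha -> eta
Condition 1 (no descendant of mu in the set): holds — descendants of mu are {alpha, beta, eta, gamma, kappa}; none are in {delta}.
Condition 2 (every backdoor path blocked by {delta}):
  P1: blocked at fork node delta ∈ conditioning set.
  P2: blocked at fork node delta ∈ conditioning set.
  P3: blocked at collider kappa (neither it nor any descendant is in the conditioning set).
  P4: blocked at collider kappa (neither it nor any descendant is in the conditioning set).
  P5: blocked at collider kappa (neither it nor any descendant is in the conditioning set).
  P6: blocked at collider kappa (neither it nor any descendant is in the conditioning set).
{delta} satisfies the backdoor criterion.

Yes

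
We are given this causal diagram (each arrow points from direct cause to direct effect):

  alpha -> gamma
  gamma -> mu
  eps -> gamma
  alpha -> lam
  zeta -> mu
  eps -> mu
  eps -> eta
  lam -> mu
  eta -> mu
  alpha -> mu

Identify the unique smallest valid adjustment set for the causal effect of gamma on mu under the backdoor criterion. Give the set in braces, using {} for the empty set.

Variables eligible for adjustment (non-descendants of gamma, excluding gamma and mu): {alpha, eps, eta, lam, zeta}.
Backdoor paths from gamma to mu:
  P1: gamma <- eps -> eta -> mu
  P2: gamma <- eps -> mu
  P3: gamma <- alpha -> lam -> mu
  P4: gamma <- alpha -> mu
The empty set is not sufficient: P1 (gamma <- eps -> eta -> mu) has no collider blocking it and no conditioned non-collider, so it is open.
Try {alpha, eps}:
  P1: blocked at fork node eps ∈ conditioning set.
  P2: blocked at fork node eps ∈ conditioning set.
  P3: blocked at fork node alpha ∈ conditioning set.
  P4: blocked at fork node alpha ∈ conditioning set.
{alpha, eps} contains no descendant of gamma and blocks every backdoor path.
Every element of {alpha, eps} is needed (dropping alpha leaves P3 open; dropping eps leaves P1 open), so no proper subset is valid.
Among all size-2 subsets of the eligible variables, only {alpha, eps} blocks every backdoor path, so it is the unique smallest valid adjustment set.

{alpha, eps}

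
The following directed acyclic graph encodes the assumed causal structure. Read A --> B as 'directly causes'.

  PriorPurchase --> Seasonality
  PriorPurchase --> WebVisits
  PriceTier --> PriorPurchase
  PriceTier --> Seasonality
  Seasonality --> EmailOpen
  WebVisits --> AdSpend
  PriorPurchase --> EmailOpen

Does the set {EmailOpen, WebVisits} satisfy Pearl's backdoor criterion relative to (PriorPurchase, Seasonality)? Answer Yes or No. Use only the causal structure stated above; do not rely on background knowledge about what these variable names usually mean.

Backdoor paths from PriorPurchase to Seasonality (paths whose first edge points into PriorPurchase):
  P1: PriorPurchase <- PriceTier -> Seasonality
Condition 1 (no descendant of PriorPurchase in the set): FAILS — EmailOpen and WebVisits are descendants of PriorPurchase.
Condition 2 (every backdoor path blocked by {EmailOpen, WebVisits}):
  P1: open — no interior node is in the conditioning set.
{EmailOpen, WebVisits} does not satisfy the backdoor criterion.

No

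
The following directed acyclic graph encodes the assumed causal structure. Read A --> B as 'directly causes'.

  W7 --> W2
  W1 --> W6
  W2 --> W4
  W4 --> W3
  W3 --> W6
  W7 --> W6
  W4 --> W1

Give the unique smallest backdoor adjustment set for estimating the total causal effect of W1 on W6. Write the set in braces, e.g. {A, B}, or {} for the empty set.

Variables eligible for adjustment (non-descendants of W1, excluding W1 and W6): {W2, W3, W4, W7}.
Backdoor paths from W1 to W6:
  P1: W1 <- W4 <- W2 <- W7 -> W6
  P2: W1 <- W4 -> W3 -> W6
The empty set is not sufficient: P1 (W1 <- W4 <- W2 <- W7 -> W6) has no collider blocking it and no conditioned non-collider, so it is open.
Try {W4}:
  P1: blocked at chain node W4 ∈ conditioning set.
  P2: blocked at fork node W4 ∈ conditioning set.
{W4} contains no descendant of W1 and blocks every backdoor path.
No other singleton works — e.g. {W7} leaves P2 open — so {W4} is the unique smallest valid adjustment set.

{W4}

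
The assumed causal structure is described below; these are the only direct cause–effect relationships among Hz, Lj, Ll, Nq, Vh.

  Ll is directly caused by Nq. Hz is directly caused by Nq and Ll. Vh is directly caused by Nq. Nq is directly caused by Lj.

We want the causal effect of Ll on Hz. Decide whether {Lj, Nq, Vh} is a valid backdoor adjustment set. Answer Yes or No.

Backdoor paths from Ll to Hz (paths whose first edge points into Ll):
  P1: Ll <- Nq -> Hz
Condition 1 (no descendant of Ll in the set): holds — descendants of Ll are {Hz}; none are in {Lj, Nq, Vh}.
Condition 2 (every backdoor path blocked by {Lj, Nq, Vh}):
  P1: blocked at fork node Nq ∈ conditioning set.
{Lj, Nq, Vh} satisfies the backdoor criterion.

Yes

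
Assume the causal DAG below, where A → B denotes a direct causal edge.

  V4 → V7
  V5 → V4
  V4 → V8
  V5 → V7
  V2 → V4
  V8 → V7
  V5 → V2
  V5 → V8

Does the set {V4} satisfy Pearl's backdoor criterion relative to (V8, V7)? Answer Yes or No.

Backdoor paths from V8 to V7 (paths whose first edge points into V8):
  P1: V8 <- V5 -> V2 -> V4 -> V7
  P2: V8 <- V5 -> V4 -> V7
  P3: V8 <- V5 -> V7
  P4: V8 <- V4 <- V5 -> V7
  P5: V8 <- V4 <- V2 <- V5 -> V7
  P6: V8 <- V4 -> V7
Condition 1 (no descendant of V8 in the set): holds — descendants of V8 are {V7}; none are in {V4}.
Condition 2 (every backdoor path blocked by {V4}):
  P1: blocked at chain node V4 ∈ conditioning set.
  P2: blocked at chain node V4 ∈ conditioning set.
  P3: open — no interior node is in the conditioning set.
  P4: blocked at chain node V4 ∈ conditioning set.
  P5: blocked at chain node V4 ∈ conditioning set.
  P6: blocked at fork node V4 ∈ conditioning set.
{V4} does not satisfy the backdoor criterion.

No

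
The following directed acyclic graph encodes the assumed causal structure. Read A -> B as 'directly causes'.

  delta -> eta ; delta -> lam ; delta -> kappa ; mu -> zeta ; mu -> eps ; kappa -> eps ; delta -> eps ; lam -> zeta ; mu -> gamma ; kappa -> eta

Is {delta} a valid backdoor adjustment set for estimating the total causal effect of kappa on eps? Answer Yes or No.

Yes

Backdoor paths from kappa to eps (paths whose first edge points into kappa):
  P1: kappa <- delta -> lam -> zeta <- mu -> eps
  P2: kappa <- delta -> eps
Condition 1 (no descendant of kappa in the set): holds — descendants of kappa are {eps, eta}; none are in {delta}.
Condition 2 (every backdoor path blocked by {delta}):
  P1: blocked at fork node delta ∈ conditioning set.
  P2: blocked at fork node delta ∈ conditioning set.
{delta} satisfies the backdoor criterion.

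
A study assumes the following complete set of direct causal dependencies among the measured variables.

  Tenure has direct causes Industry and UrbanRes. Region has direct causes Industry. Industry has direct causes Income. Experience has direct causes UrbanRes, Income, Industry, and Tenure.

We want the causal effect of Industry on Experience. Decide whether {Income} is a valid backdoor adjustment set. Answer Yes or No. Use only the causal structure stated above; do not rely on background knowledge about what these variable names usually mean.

Backdoor paths from Industry to Experience (paths whose first edge points into Industry):
  P1: Industry <- Income -> Experience
Condition 1 (no descendant of Industry in the set): holds — descendants of Industry are {Experience, Region, Tenure}; none are in {Income}.
Condition 2 (every backdoor path blocked by {Income}):
  P1: blocked at fork node Income ∈ conditioning set.
{Income} satisfies the backdoor criterion.

Yes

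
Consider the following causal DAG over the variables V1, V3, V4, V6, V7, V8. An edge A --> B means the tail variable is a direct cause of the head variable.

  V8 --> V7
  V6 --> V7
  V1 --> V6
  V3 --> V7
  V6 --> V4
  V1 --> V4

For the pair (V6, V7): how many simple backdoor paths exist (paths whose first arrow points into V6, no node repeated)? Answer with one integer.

A backdoor path from V6 to V7 is any simple undirected path whose first edge points into V6 (i.e. leaves V6 via a parent).
Parents of V6: {V1}.
No simple path from any parent of V6 reaches V7 without revisiting V6, so there are no backdoor paths.

0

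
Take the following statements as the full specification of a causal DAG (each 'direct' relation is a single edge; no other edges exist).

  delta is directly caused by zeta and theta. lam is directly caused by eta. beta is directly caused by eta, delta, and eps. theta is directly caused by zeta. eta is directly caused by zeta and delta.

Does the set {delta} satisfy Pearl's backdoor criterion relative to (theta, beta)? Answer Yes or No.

No

Backdoor paths from theta to beta (paths whose first edge points into theta):
  P1: theta <- zeta -> delta -> eta -> beta
  P2: theta <- zeta -> delta -> beta
  P3: theta <- zeta -> eta <- delta -> beta
  P4: theta <- zeta -> eta -> beta
Condition 1 (no descendant of theta in the set): FAILS — delta is a descendant of theta.
Condition 2 (every backdoor path blocked by {delta}):
  P1: blocked at chain node delta ∈ conditioning set.
  P2: blocked at chain node delta ∈ conditioning set.
  P3: blocked at collider eta (neither it nor any descendant is in the conditioning set).
  P4: open — no interior node is in the conditioning set.
{delta} does not satisfy the backdoor criterion.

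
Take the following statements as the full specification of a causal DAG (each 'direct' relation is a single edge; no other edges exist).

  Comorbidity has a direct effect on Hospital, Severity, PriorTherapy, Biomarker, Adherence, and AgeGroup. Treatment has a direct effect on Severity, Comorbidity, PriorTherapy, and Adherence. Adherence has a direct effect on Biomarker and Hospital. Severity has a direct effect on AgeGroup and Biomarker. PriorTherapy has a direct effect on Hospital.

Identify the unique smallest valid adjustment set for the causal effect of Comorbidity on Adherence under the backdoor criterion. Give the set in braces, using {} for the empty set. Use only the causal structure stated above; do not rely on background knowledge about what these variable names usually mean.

{Treatment}

Variables eligible for adjustment (non-descendants of Comorbidity, excluding Comorbidity and Adherence): {Treatment}.
Backdoor paths from Comorbidity to Adherence:
  P1: Comorbidity <- Treatment -> PriorTherapy -> Hospital <- Adherence
  P2: Comorbidity <- Treatment -> Adherence
  P3: Comorbidity <- Treatment -> Severity -> Biomarker <- Adherence
The empty set is not sufficient: P2 (Comorbidity <- Treatment -> Adherence) has no collider blocking it and no conditioned non-collider, so it is open.
Try {Treatment}:
  P1: blocked at fork node Treatment ∈ conditioning set.
  P2: blocked at fork node Treatment ∈ conditioning set.
  P3: blocked at fork node Treatment ∈ conditioning set.
{Treatment} contains no descendant of Comorbidity and blocks every backdoor path.
{Treatment} is the unique smallest valid adjustment set.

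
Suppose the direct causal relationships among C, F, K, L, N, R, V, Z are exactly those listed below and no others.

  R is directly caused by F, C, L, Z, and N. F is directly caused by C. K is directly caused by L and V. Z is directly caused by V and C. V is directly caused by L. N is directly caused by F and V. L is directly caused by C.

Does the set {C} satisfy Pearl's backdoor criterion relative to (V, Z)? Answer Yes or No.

Backdoor paths from V to Z (paths whose first edge points into V):
  P1: V <- L <- C -> Z
  P2: V <- L <- C -> F -> N -> R <- Z
  P3: V <- L <- C -> F -> R <- Z
  P4: V <- L <- C -> R <- Z
  P5: V <- L -> R <- C -> Z
  P6: V <- L -> R <- Z
  P7: V <- L -> R <- F <- C -> Z
  P8: V <- L -> R <- N <- F <- C -> Z
Condition 1 (no descendant of V in the set): holds — descendants of V are {K, N, R, Z}; none are in {C}.
Condition 2 (every backdoor path blocked by {C}):
  P1: blocked at fork node C ∈ conditioning set.
  P2: blocked at fork node C ∈ conditioning set.
  P3: blocked at fork node C ∈ conditioning set.
  P4: blocked at fork node C ∈ conditioning set.
  P5: blocked at collider R (neither it nor any descendant is in the conditioning set).
  P6: blocked at collider R (neither it nor any descendant is in the conditioning set).
  P7: blocked at collider R (neither it nor any descendant is in the conditioning set).
  P8: blocked at collider R (neither it nor any descendant is in the conditioning set).
{C} satisfies the backdoor criterion.

Yes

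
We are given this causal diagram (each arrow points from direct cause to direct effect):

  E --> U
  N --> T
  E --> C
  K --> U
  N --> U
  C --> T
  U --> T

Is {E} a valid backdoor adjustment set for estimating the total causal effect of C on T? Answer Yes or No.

Yes

Backdoor paths from C to T (paths whose first edge points into C):
  P1: C <- E -> U <- N -> T
  P2: C <- E -> U -> T
Condition 1 (no descendant of C in the set): holds — descendants of C are {T}; none are in {E}.
Condition 2 (every backdoor path blocked by {E}):
  P1: blocked at fork node E ∈ conditioning set.
  P2: blocked at fork node E ∈ conditioning set.
{E} satisfies the backdoor criterion.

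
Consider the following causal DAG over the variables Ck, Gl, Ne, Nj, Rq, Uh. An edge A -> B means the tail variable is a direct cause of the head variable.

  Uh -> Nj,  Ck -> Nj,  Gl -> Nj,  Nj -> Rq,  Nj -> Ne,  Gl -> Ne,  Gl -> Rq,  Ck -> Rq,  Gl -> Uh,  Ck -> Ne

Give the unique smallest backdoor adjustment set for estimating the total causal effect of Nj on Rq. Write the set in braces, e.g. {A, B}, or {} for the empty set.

{Ck, Gl}

Variables eligible for adjustment (non-descendants of Nj, excluding Nj and Rq): {Ck, Gl, Uh}.
Backdoor paths from Nj to Rq:
  P1: Nj <- Gl -> Ne <- Ck -> Rq
  P2: Nj <- Gl -> Rq
  P3: Nj <- Uh <- Gl -> Ne <- Ck -> Rq
  P4: Nj <- Uh <- Gl -> Rq
  P5: Nj <- Ck -> Ne <- Gl -> Rq
  P6: Nj <- Ck -> Rq
The empty set is not sufficient: P2 (Nj <- Gl -> Rq) has no collider blocking it and no conditioned non-collider, so it is open.
Try {Ck, Gl}:
  P1: blocked at fork node Gl ∈ conditioning set.
  P2: blocked at fork node Gl ∈ conditioning set.
  P3: blocked at fork node Gl ∈ conditioning set.
  P4: blocked at fork node Gl ∈ conditioning set.
  P5: blocked at fork node Ck ∈ conditioning set.
  P6: blocked at fork node Ck ∈ conditioning set.
{Ck, Gl} contains no descendant of Nj and blocks every backdoor path.
Every element of {Ck, Gl} is needed (dropping Ck leaves P6 open; dropping Gl leaves P2 open), so no proper subset is valid.
Among all size-2 subsets of the eligible variables, only {Ck, Gl} blocks every backdoor path, so it is the unique smallest valid adjustment set.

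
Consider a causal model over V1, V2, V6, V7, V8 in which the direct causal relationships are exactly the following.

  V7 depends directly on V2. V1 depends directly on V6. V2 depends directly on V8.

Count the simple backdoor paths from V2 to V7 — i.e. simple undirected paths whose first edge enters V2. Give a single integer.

A backdoor path from V2 to V7 is any simple undirected path whose first edge points into V2 (i.e. leaves V2 via a parent).
Parents of V2: {V8}.
No simple path from any parent of V2 reaches V7 without revisiting V2, so there are no backdoor paths.

0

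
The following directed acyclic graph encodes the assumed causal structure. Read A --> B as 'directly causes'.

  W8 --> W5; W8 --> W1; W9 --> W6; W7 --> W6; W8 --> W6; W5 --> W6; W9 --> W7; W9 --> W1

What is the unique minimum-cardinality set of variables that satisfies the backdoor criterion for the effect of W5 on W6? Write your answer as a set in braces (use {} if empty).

Variables eligible for adjustment (non-descendants of W5, excluding W5 and W6): {W1, W7, W8, W9}.
Backdoor paths from W5 to W6:
  P1: W5 <- W8 -> W1 <- W9 -> W7 -> W6
  P2: W5 <- W8 -> W1 <- W9 -> W6
  P3: W5 <- W8 -> W6
The empty set is not sufficient: P3 (W5 <- W8 -> W6) has no collider blocking it and no conditioned non-collider, so it is open.
Try {W8}:
  P1: blocked at fork node W8 ∈ conditioning set.
  P2: blocked at fork node W8 ∈ conditioning set.
  P3: blocked at fork node W8 ∈ conditioning set.
{W8} contains no descendant of W5 and blocks every backdoor path.
No other singleton works — e.g. {W9} leaves P3 open — so {W8} is the unique smallest valid adjustment set.

{W8}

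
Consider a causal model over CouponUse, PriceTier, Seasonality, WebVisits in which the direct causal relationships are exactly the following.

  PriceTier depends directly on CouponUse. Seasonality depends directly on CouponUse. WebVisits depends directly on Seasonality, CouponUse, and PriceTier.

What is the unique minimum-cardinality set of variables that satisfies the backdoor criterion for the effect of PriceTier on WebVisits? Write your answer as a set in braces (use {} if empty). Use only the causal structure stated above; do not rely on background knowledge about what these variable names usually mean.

Variables eligible for adjustment (non-descendants of PriceTier, excluding PriceTier and WebVisits): {CouponUse, Seasonality}.
Backdoor paths from PriceTier to WebVisits:
  P1: PriceTier <- CouponUse -> Seasonality -> WebVisits
  P2: PriceTier <- CouponUse -> WebVisits
The empty set is not sufficient: P1 (PriceTier <- CouponUse -> Seasonality -> WebVisits) has no collider blocking it and no conditioned non-collider, so it is open.
Try {CouponUse}:
  P1: blocked at fork node CouponUse ∈ conditioning set.
  P2: blocked at fork node CouponUse ∈ conditioning set.
{CouponUse} contains no descendant of PriceTier and blocks every backdoor path.
No other singleton works — e.g. {Seasonality} leaves P2 open — so {CouponUse} is the unique smallest valid adjustment set.

{CouponUse}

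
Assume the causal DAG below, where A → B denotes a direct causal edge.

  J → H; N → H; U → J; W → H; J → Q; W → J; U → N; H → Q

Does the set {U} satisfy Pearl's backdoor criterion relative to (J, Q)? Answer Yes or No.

Backdoor paths from J to Q (paths whose first edge points into J):
  P1: J <- U -> N -> H -> Q
  P2: J <- W -> H -> Q
Condition 1 (no descendant of J in the set): holds — descendants of J are {H, Q}; none are in {U}.
Condition 2 (every backdoor path blocked by {U}):
  P1: blocked at fork node U ∈ conditioning set.
  P2: open — no interior node is in the conditioning set.
{U} does not satisfy the backdoor criterion.

No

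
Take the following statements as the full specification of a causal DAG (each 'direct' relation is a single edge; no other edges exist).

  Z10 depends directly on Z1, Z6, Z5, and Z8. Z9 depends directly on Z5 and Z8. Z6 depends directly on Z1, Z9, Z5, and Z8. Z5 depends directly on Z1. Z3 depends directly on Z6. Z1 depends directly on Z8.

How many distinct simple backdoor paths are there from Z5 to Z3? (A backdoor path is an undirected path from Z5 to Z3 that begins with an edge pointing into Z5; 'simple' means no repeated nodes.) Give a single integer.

A backdoor path from Z5 to Z3 is any simple undirected path whose first edge points into Z5 (i.e. leaves Z5 via a parent).
Parents of Z5: {Z1}.
Enumerating:
  P1: Z5 <- Z1 <- Z8 -> Z9 -> Z6 -> Z3
  P2: Z5 <- Z1 <- Z8 -> Z6 -> Z3
  P3: Z5 <- Z1 <- Z8 -> Z10 <- Z6 -> Z3
  P4: Z5 <- Z1 -> Z6 -> Z3
  P5: Z5 <- Z1 -> Z10 <- Z8 -> Z9 -> Z6 -> Z3
  P6: Z5 <- Z1 -> Z10 <- Z8 -> Z6 -> Z3
  P7: Z5 <- Z1 -> Z10 <- Z6 -> Z3
That exhausts the simple backdoor paths. Count: 7.

7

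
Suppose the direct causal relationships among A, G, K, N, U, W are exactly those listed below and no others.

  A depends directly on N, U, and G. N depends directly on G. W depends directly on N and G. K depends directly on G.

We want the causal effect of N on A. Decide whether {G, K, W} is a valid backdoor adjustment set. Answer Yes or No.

No

Backdoor paths from N to A (paths whose first edge points into N):
  P1: N <- G -> A
Condition 1 (no descendant of N in the set): FAILS — W is a descendant of N.
Condition 2 (every backdoor path blocked by {G, K, W}):
  P1: blocked at fork node G ∈ conditioning set.
{G, K, W} does not satisfy the backdoor criterion.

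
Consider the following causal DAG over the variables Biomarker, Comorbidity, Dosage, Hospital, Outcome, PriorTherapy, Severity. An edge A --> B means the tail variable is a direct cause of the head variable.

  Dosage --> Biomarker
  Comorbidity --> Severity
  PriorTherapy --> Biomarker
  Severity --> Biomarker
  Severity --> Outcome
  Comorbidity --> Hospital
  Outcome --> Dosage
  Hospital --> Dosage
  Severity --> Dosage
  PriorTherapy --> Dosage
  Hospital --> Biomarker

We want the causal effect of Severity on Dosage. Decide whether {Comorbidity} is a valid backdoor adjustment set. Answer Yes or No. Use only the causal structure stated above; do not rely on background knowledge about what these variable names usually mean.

Yes

Backdoor paths from Severity to Dosage (paths whose first edge points into Severity):
  P1: Severity <- Comorbidity -> Hospital -> Dosage
  P2: Severity <- Comorbidity -> Hospital -> Biomarker <- PriorTherapy -> Dosage
  P3: Severity <- Comorbidity -> Hospital -> Biomarker <- Dosage
Condition 1 (no descendant of Severity in the set): holds — descendants of Severity are {Biomarker, Dosage, Outcome}; none are in {Comorbidity}.
Condition 2 (every backdoor path blocked by {Comorbidity}):
  P1: blocked at fork node Comorbidity ∈ conditioning set.
  P2: blocked at fork node Comorbidity ∈ conditioning set.
  P3: blocked at fork node Comorbidity ∈ conditioning set.
{Comorbidity} satisfies the backdoor criterion.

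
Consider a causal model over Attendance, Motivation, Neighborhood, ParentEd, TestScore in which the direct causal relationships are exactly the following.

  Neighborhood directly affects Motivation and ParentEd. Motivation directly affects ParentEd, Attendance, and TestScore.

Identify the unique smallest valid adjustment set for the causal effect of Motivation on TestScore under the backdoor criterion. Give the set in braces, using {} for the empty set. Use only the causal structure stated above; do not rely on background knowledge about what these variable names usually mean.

Variables eligible for adjustment (non-descendants of Motivation, excluding Motivation and TestScore): {Neighborhood}.
Backdoor paths from Motivation to TestScore:
  (none)
With no backdoor paths the empty set already satisfies the criterion, and it is trivially minimal.

{}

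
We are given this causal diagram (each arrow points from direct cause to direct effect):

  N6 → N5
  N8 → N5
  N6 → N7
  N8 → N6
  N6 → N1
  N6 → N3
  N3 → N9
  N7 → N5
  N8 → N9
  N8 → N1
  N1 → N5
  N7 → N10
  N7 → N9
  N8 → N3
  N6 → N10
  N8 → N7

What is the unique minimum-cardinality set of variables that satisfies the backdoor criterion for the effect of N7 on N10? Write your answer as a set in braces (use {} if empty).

{N6}

Variables eligible for adjustment (non-descendants of N7, excluding N7 and N10): {N1, N3, N6, N8}.
Backdoor paths from N7 to N10:
  P1: N7 <- N8 -> N6 -> N10
  P2: N7 <- N8 -> N1 <- N6 -> N10
  P3: N7 <- N8 -> N1 -> N5 <- N6 -> N10
  P4: N7 <- N8 -> N5 <- N6 -> N10
  P5: N7 <- N8 -> N5 <- N1 <- N6 -> N10
  P6: N7 <- N8 -> N3 <- N6 -> N10
  P7: N7 <- N8 -> N9 <- N3 <- N6 -> N10
  P8: N7 <- N6 -> N10
The empty set is not sufficient: P1 (N7 <- N8 -> N6 -> N10) has no collider blocking it and no conditioned non-collider, so it is open.
Try {N6}:
  P1: blocked at chain node N6 ∈ conditioning set.
  P2: blocked at collider N1 (neither it nor any descendant is in the conditioning set).
  P3: blocked at collider N5 (neither it nor any descendant is in the conditioning set).
  P4: blocked at collider N5 (neither it nor any descendant is in the conditioning set).
  P5: blocked at collider N5 (neither it nor any descendant is in the conditioning set).
  P6: blocked at collider N3 (neither it nor any descendant is in the conditioning set).
  P7: blocked at collider N9 (neither it nor any descendant is in the conditioning set).
  P8: blocked at fork node N6 ∈ conditioning set.
{N6} contains no descendant of N7 and blocks every backdoor path.
No other singleton works — e.g. {N8} leaves P8 open — so {N6} is the unique smallest valid adjustment set.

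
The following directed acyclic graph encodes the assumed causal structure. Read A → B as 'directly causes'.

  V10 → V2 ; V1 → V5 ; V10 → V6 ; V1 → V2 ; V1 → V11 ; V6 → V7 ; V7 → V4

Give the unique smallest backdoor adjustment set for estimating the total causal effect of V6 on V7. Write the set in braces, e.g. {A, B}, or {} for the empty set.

{}

Variables eligible for adjustment (non-descendants of V6, excluding V6 and V7): {V1, V10, V11, V2, V5}.
Backdoor paths from V6 to V7:
  (none)
With no backdoor paths the empty set already satisfies the criterion, and it is trivially minimal.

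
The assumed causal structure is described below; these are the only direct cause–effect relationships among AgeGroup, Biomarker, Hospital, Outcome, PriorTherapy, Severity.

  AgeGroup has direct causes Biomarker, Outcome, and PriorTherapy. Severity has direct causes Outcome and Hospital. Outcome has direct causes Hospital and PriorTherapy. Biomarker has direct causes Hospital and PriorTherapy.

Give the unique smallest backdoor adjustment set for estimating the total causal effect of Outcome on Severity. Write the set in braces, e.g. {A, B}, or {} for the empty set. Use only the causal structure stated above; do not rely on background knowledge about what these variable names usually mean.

Variables eligible for adjustment (non-descendants of Outcome, excluding Outcome and Severity): {Biomarker, Hospital, PriorTherapy}.
Backdoor paths from Outcome to Severity:
  P1: Outcome <- Hospital -> Severity
  P2: Outcome <- PriorTherapy -> Biomarker <- Hospital -> Severity
  P3: Outcome <- PriorTherapy -> AgeGroup <- Biomarker <- Hospital -> Severity
The empty set is not sufficient: P1 (Outcome <- Hospital -> Severity) has no collider blocking it and no conditioned non-collider, so it is open.
Try {Hospital}:
  P1: blocked at fork node Hospital ∈ conditioning set.
  P2: blocked at collider Biomarker (neither it nor any descendant is in the conditioning set).
  P3: blocked at collider AgeGroup (neither it nor any descendant is in the conditioning set).
{Hospital} contains no descendant of Outcome and blocks every backdoor path.
No other singleton works — e.g. {PriorTherapy} leaves P1 open — so {Hospital} is the unique smallest valid adjustment set.

{Hospital}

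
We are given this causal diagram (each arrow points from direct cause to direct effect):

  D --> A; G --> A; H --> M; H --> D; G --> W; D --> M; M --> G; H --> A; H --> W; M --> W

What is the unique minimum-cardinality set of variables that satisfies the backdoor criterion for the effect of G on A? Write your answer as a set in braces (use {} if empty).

{M}

Variables eligible for adjustment (non-descendants of G, excluding G and A): {D, H, M}.
Backdoor paths from G to A:
  P1: G <- M <- H -> D -> A
  P2: G <- M <- H -> A
  P3: G <- M <- D <- H -> A
  P4: G <- M <- D -> A
  P5: G <- M -> W <- H -> D -> A
  P6: G <- M -> W <- H -> A
The empty set is not sufficient: P1 (G <- M <- H -> D -> A) has no collider blocking it and no conditioned non-collider, so it is open.
Try {M}:
  P1: blocked at chain node M ∈ conditioning set.
  P2: blocked at chain node M ∈ conditioning set.
  P3: blocked at chain node M ∈ conditioning set.
  P4: blocked at chain node M ∈ conditioning set.
  P5: blocked at fork node M ∈ conditioning set.
  P6: blocked at fork node M ∈ conditioning set.
{M} contains no descendant of G and blocks every backdoor path.
No other singleton works — e.g. {H} leaves P4 open — so {M} is the unique smallest valid adjustment set.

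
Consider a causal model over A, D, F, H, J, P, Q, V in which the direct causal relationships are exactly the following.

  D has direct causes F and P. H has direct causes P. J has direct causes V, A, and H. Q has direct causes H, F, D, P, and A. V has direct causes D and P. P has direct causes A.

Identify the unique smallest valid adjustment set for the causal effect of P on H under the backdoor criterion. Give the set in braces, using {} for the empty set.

{}

Variables eligible for adjustment (non-descendants of P, excluding P and H): {A, F}.
Backdoor paths from P to H:
  P1: P <- A -> J <- H
  P2: P <- A -> J <- V <- D <- F -> Q <- H
  P3: P <- A -> J <- V <- D -> Q <- H
  P4: P <- A -> Q <- F -> D -> V -> J <- H
  P5: P <- A -> Q <- D -> V -> J <- H
  P6: P <- A -> Q <- H
Each backdoor path contains an unconditioned collider, so every path is already blocked with the empty conditioning set:
  P1: blocked at collider J (neither it nor any descendant is in the conditioning set).
  P2: blocked at collider J (neither it nor any descendant is in the conditioning set).
  P3: blocked at collider J (neither it nor any descendant is in the conditioning set).
  P4: blocked at collider Q (neither it nor any descendant is in the conditioning set).
  P5: blocked at collider Q (neither it nor any descendant is in the conditioning set).
  P6: blocked at collider Q (neither it nor any descendant is in the conditioning set).
The empty set is therefore the unique smallest valid set.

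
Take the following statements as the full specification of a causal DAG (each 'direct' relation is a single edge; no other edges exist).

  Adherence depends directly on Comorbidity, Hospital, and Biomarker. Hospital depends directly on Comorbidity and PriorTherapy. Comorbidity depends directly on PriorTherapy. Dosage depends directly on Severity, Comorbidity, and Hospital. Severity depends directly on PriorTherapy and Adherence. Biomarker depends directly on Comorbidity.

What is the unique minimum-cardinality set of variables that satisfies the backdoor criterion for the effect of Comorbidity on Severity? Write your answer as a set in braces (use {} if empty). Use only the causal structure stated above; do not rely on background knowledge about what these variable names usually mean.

{PriorTherapy}

Variables eligible for adjustment (non-descendants of Comorbidity, excluding Comorbidity and Severity): {PriorTherapy}.
Backdoor paths from Comorbidity to Severity:
  P1: Comorbidity <- PriorTherapy -> Hospital -> Adherence -> Severity
  P2: Comorbidity <- PriorTherapy -> Hospital -> Dosage <- Severity
  P3: Comorbidity <- PriorTherapy -> Severity
The empty set is not sufficient: P1 (Comorbidity <- PriorTherapy -> Hospital -> Adherence -> Severity) has no collider blocking it and no conditioned non-collider, so it is open.
Try {PriorTherapy}:
  P1: blocked at fork node PriorTherapy ∈ conditioning set.
  P2: blocked at fork node PriorTherapy ∈ conditioning set.
  P3: blocked at fork node PriorTherapy ∈ conditioning set.
{PriorTherapy} contains no descendant of Comorbidity and blocks every backdoor path.
{PriorTherapy} is the unique smallest valid adjustment set.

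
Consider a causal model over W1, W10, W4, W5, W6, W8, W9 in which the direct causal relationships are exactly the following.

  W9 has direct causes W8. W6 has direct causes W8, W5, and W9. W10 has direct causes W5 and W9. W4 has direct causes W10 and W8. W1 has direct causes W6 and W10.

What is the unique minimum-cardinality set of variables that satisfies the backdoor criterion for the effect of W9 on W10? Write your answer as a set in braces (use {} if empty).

{}

Variables eligible for adjustment (non-descendants of W9, excluding W9 and W10): {W5, W8}.
Backdoor paths from W9 to W10:
  P1: W9 <- W8 -> W6 <- W5 -> W10
  P2: W9 <- W8 -> W6 -> W1 <- W10
  P3: W9 <- W8 -> W4 <- W10
Each backdoor path contains an unconditioned collider, so every path is already blocked with the empty conditioning set:
  P1: blocked at collider W6 (neither it nor any descendant is in the conditioning set).
  P2: blocked at collider W1 (neither it nor any descendant is in the conditioning set).
  P3: blocked at collider W4 (neither it nor any descendant is in the conditioning set).
The empty set is therefore the unique smallest valid set.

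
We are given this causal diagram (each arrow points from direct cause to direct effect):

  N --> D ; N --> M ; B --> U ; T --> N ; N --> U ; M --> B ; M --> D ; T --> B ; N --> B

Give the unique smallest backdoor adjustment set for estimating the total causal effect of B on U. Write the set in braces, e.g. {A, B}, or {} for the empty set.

Variables eligible for adjustment (non-descendants of B, excluding B and U): {D, M, N, T}.
Backdoor paths from B to U:
  P1: B <- T -> N -> U
  P2: B <- N -> U
  P3: B <- M <- N -> U
  P4: B <- M -> D <- N -> U
The empty set is not sufficient: P1 (B <- T -> N -> U) has no collider blocking it and no conditioned non-collider, so it is open.
Try {N}:
  P1: blocked at chain node N ∈ conditioning set.
  P2: blocked at fork node N ∈ conditioning set.
  P3: blocked at fork node N ∈ conditioning set.
  P4: blocked at collider D (neither it nor any descendant is in the conditioning set).
{N} contains no descendant of B and blocks every backdoor path.
No other singleton works — e.g. {T} leaves P2 open — so {N} is the unique smallest valid adjustment set.

{N}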